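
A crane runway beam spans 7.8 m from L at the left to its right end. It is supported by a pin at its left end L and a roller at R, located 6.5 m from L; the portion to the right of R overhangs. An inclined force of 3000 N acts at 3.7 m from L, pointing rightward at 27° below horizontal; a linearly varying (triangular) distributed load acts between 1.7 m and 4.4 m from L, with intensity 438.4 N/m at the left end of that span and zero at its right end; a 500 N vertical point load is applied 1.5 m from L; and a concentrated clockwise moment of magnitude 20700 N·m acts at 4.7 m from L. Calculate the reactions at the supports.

L_x = -2673 N, L_y = -1858 N, R_y = 4312 N

Resultant of the triangular load: ½ × 438.4 × 2.7 = 591.84 N, acting at 2.6 m from L (one-third of the span from the peak).
Moments about L: R_y·6.5 − 3000·sin27°·3.7 − (½·438.4·2.7)·2.6 − 500·1.5 − 20700 = 0 → R_y = 28028.1/6.5 = 4312.02 ≈ 4312 N.
ΣF_y = 0: L_y + 4312.02 − 3000·sin27° − ½·438.4·2.7 − 500 = 0 → L_y = -1858 N.
ΣF_x = 0: L_x + 3000·cos27° = 0 → L_x = -2673 N.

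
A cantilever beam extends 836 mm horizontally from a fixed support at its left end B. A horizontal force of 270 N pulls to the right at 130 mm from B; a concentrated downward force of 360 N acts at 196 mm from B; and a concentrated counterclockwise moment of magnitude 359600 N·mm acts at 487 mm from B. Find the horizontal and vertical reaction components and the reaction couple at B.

B_x = -270.0 N, B_y = 360.0 N, M_B = -289000 N·mm

ΣF_x = 0: B_x + 270 = 0 → B_x = -270.0 N.
ΣF_y = 0: B_y − 360 = 0 → B_y = 360.0 N.
ΣM about B: M_B − 360·196 + 359600 = 0 → M_B = -289000 N·mm.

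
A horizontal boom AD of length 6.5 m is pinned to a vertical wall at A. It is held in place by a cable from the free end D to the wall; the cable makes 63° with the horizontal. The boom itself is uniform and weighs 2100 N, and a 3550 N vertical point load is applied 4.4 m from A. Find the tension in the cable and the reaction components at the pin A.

ΣM about A: T·sin63°·6.5 − 2100·3.25 − 3550·4.4 = 0 → T = 22445/(6.5·0.891007) = 3875.48 ≈ 3875 N.
ΣF_x = 0: A_x − T·cos63° = 0 → A_x = 3875.48 × 0.45399 = 1759 N.
ΣF_y = 0: A_y + T·sin63° − 2100 − 3550 = 0 → A_y = 5650 − 3875.48 × 0.891007 = 2197 N.

T = 3875 N, A_x = 1759 N, A_y = 2197 N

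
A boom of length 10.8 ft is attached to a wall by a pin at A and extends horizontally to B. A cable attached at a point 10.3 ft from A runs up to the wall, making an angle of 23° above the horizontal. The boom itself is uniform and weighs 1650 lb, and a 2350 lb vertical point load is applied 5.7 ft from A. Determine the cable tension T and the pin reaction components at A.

T = 5542 lb, A_x = 5102 lb, A_y = 1834 lb

ΣM about A: T·sin23°·10.3 − 1650·5.4 − 2350·5.7 = 0 → T = 22305/(10.3·0.390731) = 5542.26 ≈ 5542 lb.
ΣF_x = 0: A_x − T·cos23° = 0 → A_x = 5542.26 × 0.920505 = 5102 lb.
ΣF_y = 0: A_y + T·sin23° − 1650 − 2350 = 0 → A_y = 4000 − 5542.26 × 0.390731 = 1834 lb.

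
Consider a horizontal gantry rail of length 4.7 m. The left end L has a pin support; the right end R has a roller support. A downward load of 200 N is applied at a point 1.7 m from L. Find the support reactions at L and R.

L_x = 0, L_y = 127.7 N, R_y = 72.34 N

Moments about L: R_y·4.7 − 200·1.7 = 0 → R_y = 340/4.7 = 72.3404 ≈ 72.34 N.
ΣF_y = 0: L_y + 72.3404 − 200 = 0 → L_y = 127.7 N.
ΣF_x = 0: no horizontal applied forces, so L_x = 0.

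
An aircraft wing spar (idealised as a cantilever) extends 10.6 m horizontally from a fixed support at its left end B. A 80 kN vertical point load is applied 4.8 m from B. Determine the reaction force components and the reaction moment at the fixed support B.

ΣF_x = 0: B_x = 0.
ΣF_y = 0: B_y − 80 = 0 → B_y = 80.00 kN.
ΣM about B: M_B − 80·4.8 = 0 → M_B = 384.0 kN·m.

B_x = 0, B_y = 80.00 kN, M_B = 384.0 kN·m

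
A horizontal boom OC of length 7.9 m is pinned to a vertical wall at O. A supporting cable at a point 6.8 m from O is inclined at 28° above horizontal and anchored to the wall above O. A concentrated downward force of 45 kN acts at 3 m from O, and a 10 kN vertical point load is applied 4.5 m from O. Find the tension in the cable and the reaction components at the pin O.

T = 56.38 kN, O_x = 49.78 kN, O_y = 28.53 kN

ΣM about O: T·sin28°·6.8 − 45·3 − 10·4.5 = 0 → T = 180/(6.8·0.469472) = 56.3837 ≈ 56.38 kN.
ΣF_x = 0: O_x − T·cos28° = 0 → O_x = 56.3837 × 0.882948 = 49.78 kN.
ΣF_y = 0: O_y + T·sin28° − 45 − 10 = 0 → O_y = 55 − 56.3837 × 0.469472 = 28.53 kN.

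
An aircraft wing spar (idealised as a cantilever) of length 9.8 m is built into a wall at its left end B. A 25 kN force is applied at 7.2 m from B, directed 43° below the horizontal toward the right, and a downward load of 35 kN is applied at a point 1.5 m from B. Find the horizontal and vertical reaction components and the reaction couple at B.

B_x = -18.28 kN, B_y = 52.05 kN, M_B = 175.3 kN·m

ΣF_x = 0: B_x + 25·cos43° = 0 → B_x = -18.28 kN.
ΣF_y = 0: B_y − 25·sin43° − 35 = 0 → B_y = 52.05 kN.
ΣM about B: M_B − 25·sin43°·7.2 − 35·1.5 = 0 → M_B = 175.3 kN·m.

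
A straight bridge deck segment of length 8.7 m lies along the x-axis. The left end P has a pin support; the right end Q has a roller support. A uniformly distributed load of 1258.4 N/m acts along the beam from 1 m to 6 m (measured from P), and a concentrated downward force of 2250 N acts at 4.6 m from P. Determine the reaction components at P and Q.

Resultant of the distributed load: 1258.4 × 5 = 6292 N at 3.5 m from P.
Taking moments about P: Q_y·8.7 − (1258.4·5)·3.5 − 2250·4.6 = 0 → Q_y = 32372/8.7 = 3720.92 ≈ 3721 N.
ΣF_y = 0: P_y + 3720.92 − 1258.4·5 − 2250 = 0 → P_y = 4821 N.
ΣF_x = 0: no horizontal applied forces, so P_x = 0.

P_x = 0, P_y = 4821 N, Q_y = 3721 N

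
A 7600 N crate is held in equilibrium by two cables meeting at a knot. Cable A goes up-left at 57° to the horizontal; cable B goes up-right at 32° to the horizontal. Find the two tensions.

ΣF_x = 0: −T_A·cos57° + T_B·cos32° = 0 → T_B = 0.642227·T_A.
ΣF_y = 0: T_A·sin57° + T_B·sin32° = 7600.
Substitute: T_A·(0.838671 + 0.642227·0.529919) = 7600 → T_A = 6446.14 ≈ 6446 N.
Then T_B = 0.642227 × 6446.14 = 4140 N.

T_A = 6446 N, T_B = 4140 N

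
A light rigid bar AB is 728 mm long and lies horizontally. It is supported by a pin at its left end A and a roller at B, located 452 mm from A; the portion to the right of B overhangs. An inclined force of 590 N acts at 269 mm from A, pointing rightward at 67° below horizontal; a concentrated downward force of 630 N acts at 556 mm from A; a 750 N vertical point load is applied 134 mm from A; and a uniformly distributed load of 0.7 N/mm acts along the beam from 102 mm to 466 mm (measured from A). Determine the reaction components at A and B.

Resultant of the distributed load: 0.7 × 364 = 254.8 N at 284 mm from A.
Moments about A: B_y·452 − 590·sin67°·269 − 630·556 − 750·134 − (0.7·364)·284 = 0 → B_y = 669237/452 = 1480.61 ≈ 1481 N.
ΣF_y = 0: A_y + 1480.61 − 590·sin67° − 630 − 750 − 0.7·364 = 0 → A_y = 697.3 N.
ΣF_x = 0: A_x + 590·cos67° = 0 → A_x = -230.5 N.

A_x = -230.5 N, A_y = 697.3 N, B_y = 1481 N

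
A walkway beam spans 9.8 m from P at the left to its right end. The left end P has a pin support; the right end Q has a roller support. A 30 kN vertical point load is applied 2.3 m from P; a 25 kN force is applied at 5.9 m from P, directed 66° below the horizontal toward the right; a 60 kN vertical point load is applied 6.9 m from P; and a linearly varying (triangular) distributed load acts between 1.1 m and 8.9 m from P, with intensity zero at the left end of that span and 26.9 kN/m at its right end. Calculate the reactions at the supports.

P_x = -10.17 kN, P_y = 87.27 kN, Q_y = 130.5 kN

Resultant of the triangular load: ½ × 26.9 × 7.8 = 104.91 kN, acting at 6.3 m from P (one-third of the span from the peak).
ΣM about P: Q_y·9.8 − 30·2.3 − 25·sin66°·5.9 − 60·6.9 − (½·26.9·7.8)·6.3 = 0 → Q_y = 1278.68/9.8 = 130.478 ≈ 130.5 kN.
ΣF_y = 0: P_y + 130.478 − 30 − 25·sin66° − 60 − ½·26.9·7.8 = 0 → P_y = 87.27 kN.
ΣF_x = 0: P_x + 25·cos66° = 0 → P_x = -10.17 kN.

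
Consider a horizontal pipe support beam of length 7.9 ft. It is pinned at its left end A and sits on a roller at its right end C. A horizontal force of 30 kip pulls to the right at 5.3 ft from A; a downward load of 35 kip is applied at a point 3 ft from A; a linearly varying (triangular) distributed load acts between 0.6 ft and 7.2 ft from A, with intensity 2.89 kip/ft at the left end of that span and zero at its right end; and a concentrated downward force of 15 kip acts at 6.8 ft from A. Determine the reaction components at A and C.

Resultant of the triangular load: ½ × 2.89 × 6.6 = 9.537 kip, acting at 2.8 ft from A (one-third of the span from the peak).
ΣM about A: C_y·7.9 − 35·3 − (½·2.89·6.6)·2.8 − 15·6.8 = 0 → C_y = 233.7036/7.9 = 29.5827 ≈ 29.58 kip.
ΣF_y = 0: A_y + 29.5827 − 35 − ½·2.89·6.6 − 15 = 0 → A_y = 29.95 kip.
ΣF_x = 0: A_x + 30 = 0 → A_x = -30.00 kip.

A_x = -30.00 kip, A_y = 29.95 kip, C_y = 29.58 kip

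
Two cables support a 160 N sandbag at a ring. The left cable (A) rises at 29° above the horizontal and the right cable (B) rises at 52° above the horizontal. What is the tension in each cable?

ΣF_x = 0: −T_A·cos29° + T_B·cos52° = 0 → T_B = 1.42062·T_A.
ΣF_y = 0: T_A·sin29° + T_B·sin52° = 160.
Substitute: T_A·(0.48481 + 1.42062·0.788011) = 160 → T_A = 99.7336 ≈ 99.73 N.
Then T_B = 1.42062 × 99.7336 = 141.7 N.

T_A = 99.73 N, T_B = 141.7 N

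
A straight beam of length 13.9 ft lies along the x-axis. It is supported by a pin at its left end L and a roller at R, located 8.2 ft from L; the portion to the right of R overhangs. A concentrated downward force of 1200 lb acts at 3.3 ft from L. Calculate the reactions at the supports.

ΣM about L: R_y·8.2 − 1200·3.3 = 0 → R_y = 3960/8.2 = 482.927 ≈ 482.9 lb.
ΣF_y = 0: L_y + 482.927 − 1200 = 0 → L_y = 717.1 lb.
ΣF_x = 0: no horizontal applied forces, so L_x = 0.

L_x = 0, L_y = 717.1 lb, R_y = 482.9 lb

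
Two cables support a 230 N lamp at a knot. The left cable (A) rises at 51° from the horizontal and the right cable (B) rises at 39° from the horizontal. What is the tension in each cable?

T_A = 178.7 N, T_B = 144.7 N

ΣF_x = 0: −T_A·cos51° + T_B·cos39° = 0 → T_B = 0.809784·T_A.
ΣF_y = 0: T_A·sin51° + T_B·sin39° = 230.
Substitute: T_A·(0.777146 + 0.809784·0.62932) = 230 → T_A = 178.744 ≈ 178.7 N.
Then T_B = 0.809784 × 178.744 = 144.7 N.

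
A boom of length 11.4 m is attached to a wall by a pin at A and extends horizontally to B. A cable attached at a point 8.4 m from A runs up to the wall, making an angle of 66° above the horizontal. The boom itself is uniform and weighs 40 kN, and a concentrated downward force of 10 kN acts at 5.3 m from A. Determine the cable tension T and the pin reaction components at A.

ΣM about A: T·sin66°·8.4 − 40·5.7 − 10·5.3 = 0 → T = 281/(8.4·0.913545) = 36.6182 ≈ 36.62 kN.
ΣF_x = 0: A_x − T·cos66° = 0 → A_x = 36.6182 × 0.406737 = 14.89 kN.
ΣF_y = 0: A_y + T·sin66° − 40 − 10 = 0 → A_y = 50 − 36.6182 × 0.913545 = 16.55 kN.

T = 36.62 kN, A_x = 14.89 kN, A_y = 16.55 kN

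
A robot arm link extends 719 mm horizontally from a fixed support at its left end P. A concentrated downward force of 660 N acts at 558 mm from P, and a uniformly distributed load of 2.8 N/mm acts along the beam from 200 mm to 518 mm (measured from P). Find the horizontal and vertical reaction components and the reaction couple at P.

P_x = 0, P_y = 1550 N, M_P = 687900 N·mm

Resultant of the distributed load: 2.8 × 318 = 890.4 N at 359 mm from P.
ΣF_x = 0: P_x = 0.
ΣF_y = 0: P_y − 660 − 2.8·318 = 0 → P_y = 1550 N.
ΣM about P: M_P − 660·558 − (2.8·318)·359 = 0 → M_P = 687900 N·mm.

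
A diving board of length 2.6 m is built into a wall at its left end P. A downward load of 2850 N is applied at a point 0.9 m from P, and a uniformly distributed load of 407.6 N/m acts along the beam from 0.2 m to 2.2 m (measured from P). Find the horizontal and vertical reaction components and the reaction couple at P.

P_x = 0, P_y = 3665 N, M_P = 3543 N·m

Resultant of the distributed load: 407.6 × 2 = 815.2 N at 1.2 m from P.
ΣF_x = 0: P_x = 0.
ΣF_y = 0: P_y − 2850 − 407.6·2 = 0 → P_y = 3665 N.
ΣM about P: M_P − 2850·0.9 − (407.6·2)·1.2 = 0 → M_P = 3543 N·m.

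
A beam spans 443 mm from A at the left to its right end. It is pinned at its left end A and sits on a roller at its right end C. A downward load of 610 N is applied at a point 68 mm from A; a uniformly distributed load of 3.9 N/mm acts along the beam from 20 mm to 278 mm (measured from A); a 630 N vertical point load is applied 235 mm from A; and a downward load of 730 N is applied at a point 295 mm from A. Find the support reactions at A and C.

A_x = 0, A_y = 1724 N, C_y = 1252 N

Resultant of the distributed load: 3.9 × 258 = 1006.2 N at 149 mm from A.
Taking moments about A: C_y·443 − 610·68 − (3.9·258)·149 − 630·235 − 730·295 = 0 → C_y = 554803.8/443 = 1252.38 ≈ 1252 N.
ΣF_y = 0: A_y + 1252.38 − 610 − 3.9·258 − 630 − 730 = 0 → A_y = 1724 N.
ΣF_x = 0: no horizontal applied forces, so A_x = 0.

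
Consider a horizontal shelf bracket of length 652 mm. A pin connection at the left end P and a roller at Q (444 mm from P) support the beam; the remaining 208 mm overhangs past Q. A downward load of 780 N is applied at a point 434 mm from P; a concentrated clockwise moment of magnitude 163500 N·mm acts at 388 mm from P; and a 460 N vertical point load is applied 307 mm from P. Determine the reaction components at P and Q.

ΣM about P: Q_y·444 − 780·434 − 163500 − 460·307 = 0 → Q_y = 643240/444 = 1448.74 ≈ 1449 N.
ΣF_y = 0: P_y + 1448.74 − 780 − 460 = 0 → P_y = -208.7 N.
ΣF_x = 0: no horizontal applied forces, so P_x = 0.

P_x = 0, P_y = -208.7 N, Q_y = 1449 N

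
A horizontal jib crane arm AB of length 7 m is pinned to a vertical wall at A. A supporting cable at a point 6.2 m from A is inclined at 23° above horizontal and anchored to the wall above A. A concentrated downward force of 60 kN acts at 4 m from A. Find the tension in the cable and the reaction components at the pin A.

T = 99.07 kN, A_x = 91.19 kN, A_y = 21.29 kN

ΣM about A: T·sin23°·6.2 − 60·4 = 0 → T = 240/(6.2·0.390731) = 99.0699 ≈ 99.07 kN.
ΣF_x = 0: A_x − T·cos23° = 0 → A_x = 99.0699 × 0.920505 = 91.19 kN.
ΣF_y = 0: A_y + T·sin23° − 60 = 0 → A_y = 60 − 99.0699 × 0.390731 = 21.29 kN.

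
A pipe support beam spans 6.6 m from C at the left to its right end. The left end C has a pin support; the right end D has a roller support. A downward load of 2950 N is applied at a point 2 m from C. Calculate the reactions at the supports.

ΣM about C: D_y·6.6 − 2950·2 = 0 → D_y = 5900/6.6 = 893.939 ≈ 893.9 N.
ΣF_y = 0: C_y + 893.939 − 2950 = 0 → C_y = 2056 N.
ΣF_x = 0: no horizontal applied forces, so C_x = 0.

C_x = 0, C_y = 2056 N, D_y = 893.9 N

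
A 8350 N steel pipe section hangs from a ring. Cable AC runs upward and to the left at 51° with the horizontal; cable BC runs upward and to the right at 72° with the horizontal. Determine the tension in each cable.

ΣF_x = 0: −T_AC·cos51° + T_BC·cos72° = 0 → T_BC = 2.03652·T_AC.
ΣF_y = 0: T_AC·sin51° + T_BC·sin72° = 8350.
Substitute: T_AC·(0.777146 + 2.03652·0.951057) = 8350 → T_AC = 3076.65 ≈ 3077 N.
Then T_BC = 2.03652 × 3076.65 = 6266 N.

T_AC = 3077 N, T_BC = 6266 N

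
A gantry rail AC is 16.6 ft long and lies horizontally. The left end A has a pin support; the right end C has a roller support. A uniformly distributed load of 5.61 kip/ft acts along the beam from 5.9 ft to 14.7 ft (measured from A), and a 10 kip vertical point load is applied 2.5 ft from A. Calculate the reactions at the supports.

Resultant of the distributed load: 5.61 × 8.8 = 49.368 kip at 10.3 ft from A.
Moments about A: C_y·16.6 − (5.61·8.8)·10.3 − 10·2.5 = 0 → C_y = 533.4904/16.6 = 32.138 ≈ 32.14 kip.
ΣF_y = 0: A_y + 32.138 − 5.61·8.8 − 10 = 0 → A_y = 27.23 kip.
ΣF_x = 0: no horizontal applied forces, so A_x = 0.

A_x = 0, A_y = 27.23 kip, C_y = 32.14 kip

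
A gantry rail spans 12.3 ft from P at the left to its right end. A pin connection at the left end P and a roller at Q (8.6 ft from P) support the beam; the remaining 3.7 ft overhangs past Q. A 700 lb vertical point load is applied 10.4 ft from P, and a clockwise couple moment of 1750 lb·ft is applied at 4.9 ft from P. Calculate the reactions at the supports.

P_x = 0, P_y = -350.0 lb, Q_y = 1050 lb

Moments about P: Q_y·8.6 − 700·10.4 − 1750 = 0 → Q_y = 9030/8.6 = 1050 lb.
ΣF_y = 0: P_y + 1050 − 700 = 0 → P_y = -350.0 lb.
ΣF_x = 0: no horizontal applied forces, so P_x = 0.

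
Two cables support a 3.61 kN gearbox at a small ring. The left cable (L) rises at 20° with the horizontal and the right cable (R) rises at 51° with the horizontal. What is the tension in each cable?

T_L = 2.403 kN, T_R = 3.588 kN

ΣF_x = 0: −T_L·cos20° + T_R·cos51° = 0 → T_R = 1.49319·T_L.
ΣF_y = 0: T_L·sin20° + T_R·sin51° = 3.61.
Substitute: T_L·(0.34202 + 1.49319·0.777146) = 3.61 → T_L = 2.40275 ≈ 2.403 kN.
Then T_R = 1.49319 × 2.40275 = 3.588 kN.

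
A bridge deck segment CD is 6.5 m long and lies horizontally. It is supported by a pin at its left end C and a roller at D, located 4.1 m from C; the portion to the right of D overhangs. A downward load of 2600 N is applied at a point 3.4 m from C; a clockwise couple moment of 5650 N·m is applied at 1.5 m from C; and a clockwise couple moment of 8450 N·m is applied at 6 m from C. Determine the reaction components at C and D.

C_x = 0, C_y = -2995 N, D_y = 5595 N

Moments about C: D_y·4.1 − 2600·3.4 − 5650 − 8450 = 0 → D_y = 22940/4.1 = 5595.12 ≈ 5595 N.
ΣF_y = 0: C_y + 5595.12 − 2600 = 0 → C_y = -2995 N.
ΣF_x = 0: no horizontal applied forces, so C_x = 0.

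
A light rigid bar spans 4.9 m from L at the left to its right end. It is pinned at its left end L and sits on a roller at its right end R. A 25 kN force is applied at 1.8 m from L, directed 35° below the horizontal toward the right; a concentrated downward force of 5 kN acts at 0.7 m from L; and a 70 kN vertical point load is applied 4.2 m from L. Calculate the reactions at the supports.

L_x = -20.48 kN, L_y = 23.36 kN, R_y = 65.98 kN

Moments about L: R_y·4.9 − 25·sin35°·1.8 − 5·0.7 − 70·4.2 = 0 → R_y = 323.311/4.9 = 65.9818 ≈ 65.98 kN.
ΣF_y = 0: L_y + 65.9818 − 25·sin35° − 5 − 70 = 0 → L_y = 23.36 kN.
ΣF_x = 0: L_x + 25·cos35° = 0 → L_x = -20.48 kN.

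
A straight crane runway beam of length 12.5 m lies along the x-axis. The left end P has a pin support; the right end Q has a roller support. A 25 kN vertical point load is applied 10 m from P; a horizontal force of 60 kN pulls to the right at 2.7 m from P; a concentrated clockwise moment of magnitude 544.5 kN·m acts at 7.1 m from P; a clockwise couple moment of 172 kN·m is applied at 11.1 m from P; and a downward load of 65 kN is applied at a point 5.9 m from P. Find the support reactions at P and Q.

P_x = -60.00 kN, P_y = -18.00 kN, Q_y = 108.0 kN

Moments about P: Q_y·12.5 − 25·10 − 544.5 − 172 − 65·5.9 = 0 → Q_y = 1350/12.5 = 108.0 kN.
ΣF_y = 0: P_y + 108 − 25 − 65 = 0 → P_y = -18.00 kN.
ΣF_x = 0: P_x + 60 = 0 → P_x = -60.00 kN.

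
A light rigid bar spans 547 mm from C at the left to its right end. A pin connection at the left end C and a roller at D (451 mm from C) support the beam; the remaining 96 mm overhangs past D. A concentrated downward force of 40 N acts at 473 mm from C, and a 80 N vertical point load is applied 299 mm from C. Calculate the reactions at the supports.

C_x = 0, C_y = 25.01 N, D_y = 94.99 N

Moments about C: D_y·451 − 40·473 − 80·299 = 0 → D_y = 42840/451 = 94.9889 ≈ 94.99 N.
ΣF_y = 0: C_y + 94.9889 − 40 − 80 = 0 → C_y = 25.01 N.
ΣF_x = 0: no horizontal applied forces, so C_x = 0.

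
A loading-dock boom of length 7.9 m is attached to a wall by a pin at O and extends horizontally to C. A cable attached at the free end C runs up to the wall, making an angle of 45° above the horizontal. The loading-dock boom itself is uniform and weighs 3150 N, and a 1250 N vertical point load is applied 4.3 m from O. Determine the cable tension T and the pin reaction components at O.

T = 3190 N, O_x = 2255 N, O_y = 2145 N

ΣM about O: T·sin45°·7.9 − 3150·3.95 − 1250·4.3 = 0 → T = 17817.5/(7.9·0.707107) = 3189.59 ≈ 3190 N.
ΣF_x = 0: O_x − T·cos45° = 0 → O_x = 3189.59 × 0.707107 = 2255 N.
ΣF_y = 0: O_y + T·sin45° − 3150 − 1250 = 0 → O_y = 4400 − 3189.59 × 0.707107 = 2145 N.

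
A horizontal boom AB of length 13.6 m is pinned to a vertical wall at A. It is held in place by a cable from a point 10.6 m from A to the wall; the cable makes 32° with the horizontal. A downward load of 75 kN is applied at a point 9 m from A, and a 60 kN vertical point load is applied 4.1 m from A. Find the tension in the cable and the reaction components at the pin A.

T = 164.0 kN, A_x = 139.0 kN, A_y = 48.11 kN

ΣM about A: T·sin32°·10.6 − 75·9 − 60·4.1 = 0 → T = 921/(10.6·0.529919) = 163.962 ≈ 164.0 kN.
ΣF_x = 0: A_x − T·cos32° = 0 → A_x = 163.962 × 0.848048 = 139.0 kN.
ΣF_y = 0: A_y + T·sin32° − 75 − 60 = 0 → A_y = 135 − 163.962 × 0.529919 = 48.11 kN.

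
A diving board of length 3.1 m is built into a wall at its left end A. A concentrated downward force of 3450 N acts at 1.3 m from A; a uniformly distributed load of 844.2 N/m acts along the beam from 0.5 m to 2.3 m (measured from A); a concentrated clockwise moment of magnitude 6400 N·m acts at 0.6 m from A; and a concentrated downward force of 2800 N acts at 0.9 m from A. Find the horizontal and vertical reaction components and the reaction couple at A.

Resultant of the distributed load: 844.2 × 1.8 = 1519.56 N at 1.4 m from A.
ΣF_x = 0: A_x = 0.
ΣF_y = 0: A_y − 3450 − 844.2·1.8 − 2800 = 0 → A_y = 7770 N.
ΣM about A: M_A − 3450·1.3 − (844.2·1.8)·1.4 − 6400 − 2800·0.9 = 0 → M_A = 15530 N·m.

A_x = 0, A_y = 7770 N, M_A = 15530 N·m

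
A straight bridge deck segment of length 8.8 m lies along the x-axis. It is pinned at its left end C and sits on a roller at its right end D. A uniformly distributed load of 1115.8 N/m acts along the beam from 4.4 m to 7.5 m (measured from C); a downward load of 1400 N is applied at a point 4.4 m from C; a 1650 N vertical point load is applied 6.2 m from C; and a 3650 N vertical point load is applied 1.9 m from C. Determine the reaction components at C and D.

Resultant of the distributed load: 1115.8 × 3.1 = 3458.98 N at 5.95 m from C.
Moments about C: D_y·8.8 − (1115.8·3.1)·5.95 − 1400·4.4 − 1650·6.2 − 3650·1.9 = 0 → D_y = 43905.931/8.8 = 4989.31 ≈ 4989 N.
ΣF_y = 0: C_y + 4989.31 − 1115.8·3.1 − 1400 − 1650 − 3650 = 0 → C_y = 5170 N.
ΣF_x = 0: no horizontal applied forces, so C_x = 0.

C_x = 0, C_y = 5170 N, D_y = 4989 N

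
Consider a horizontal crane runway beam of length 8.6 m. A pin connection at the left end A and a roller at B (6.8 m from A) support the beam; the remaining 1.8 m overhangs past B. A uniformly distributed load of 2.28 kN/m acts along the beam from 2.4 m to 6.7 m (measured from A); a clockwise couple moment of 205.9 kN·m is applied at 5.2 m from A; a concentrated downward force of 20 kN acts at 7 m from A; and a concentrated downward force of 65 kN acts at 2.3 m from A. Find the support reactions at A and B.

Resultant of the distributed load: 2.28 × 4.3 = 9.804 kN at 4.55 m from A.
Moments about A: B_y·6.8 − (2.28·4.3)·4.55 − 205.9 − 20·7 − 65·2.3 = 0 → B_y = 540.0082/6.8 = 79.413 ≈ 79.41 kN.
ΣF_y = 0: A_y + 79.413 − 2.28·4.3 − 20 − 65 = 0 → A_y = 15.39 kN.
ΣF_x = 0: no horizontal applied forces, so A_x = 0.

A_x = 0, A_y = 15.39 kN, B_y = 79.41 kN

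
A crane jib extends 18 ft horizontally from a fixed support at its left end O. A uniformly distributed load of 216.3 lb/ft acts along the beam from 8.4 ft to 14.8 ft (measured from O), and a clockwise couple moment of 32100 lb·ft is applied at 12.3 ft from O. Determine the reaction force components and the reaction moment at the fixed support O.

O_x = 0, O_y = 1384 lb, M_O = 48160 lb·ft

Resultant of the distributed load: 216.3 × 6.4 = 1384.32 lb at 11.6 ft from O.
ΣF_x = 0: O_x = 0.
ΣF_y = 0: O_y − 216.3·6.4 = 0 → O_y = 1384 lb.
ΣM about O: M_O − (216.3·6.4)·11.6 − 32100 = 0 → M_O = 48160 lb·ft.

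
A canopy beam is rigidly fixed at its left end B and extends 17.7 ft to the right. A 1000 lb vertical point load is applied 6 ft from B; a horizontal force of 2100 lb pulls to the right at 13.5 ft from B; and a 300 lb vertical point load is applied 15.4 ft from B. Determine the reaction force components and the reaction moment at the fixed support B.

B_x = -2100 lb, B_y = 1300 lb, M_B = 10620 lb·ft

ΣF_x = 0: B_x + 2100 = 0 → B_x = -2100 lb.
ΣF_y = 0: B_y − 1000 − 300 = 0 → B_y = 1300 lb.
ΣM about B: M_B − 1000·6 − 300·15.4 = 0 → M_B = 10620 lb·ft.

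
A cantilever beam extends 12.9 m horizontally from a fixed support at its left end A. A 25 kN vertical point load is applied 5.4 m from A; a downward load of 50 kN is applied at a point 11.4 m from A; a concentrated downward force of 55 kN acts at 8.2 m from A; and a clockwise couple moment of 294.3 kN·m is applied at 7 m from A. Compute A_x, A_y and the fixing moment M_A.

ΣF_x = 0: A_x = 0.
ΣF_y = 0: A_y − 25 − 50 − 55 = 0 → A_y = 130.0 kN.
ΣM about A: M_A − 25·5.4 − 50·11.4 − 55·8.2 − 294.3 = 0 → M_A = 1450 kN·m.

A_x = 0, A_y = 130.0 kN, M_A = 1450 kN·m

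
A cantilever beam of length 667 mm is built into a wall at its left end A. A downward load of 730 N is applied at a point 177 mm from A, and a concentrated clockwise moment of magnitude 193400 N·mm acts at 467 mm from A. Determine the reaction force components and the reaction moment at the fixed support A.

A_x = 0, A_y = 730.0 N, M_A = 322600 N·mm

ΣF_x = 0: A_x = 0.
ΣF_y = 0: A_y − 730 = 0 → A_y = 730.0 N.
ΣM about A: M_A − 730·177 − 193400 = 0 → M_A = 322600 N·mm.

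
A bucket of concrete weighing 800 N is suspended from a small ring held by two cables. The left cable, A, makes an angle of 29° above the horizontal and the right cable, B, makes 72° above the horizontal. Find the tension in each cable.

ΣF_x = 0: −T_A·cos29° + T_B·cos72° = 0 → T_B = 2.83033·T_A.
ΣF_y = 0: T_A·sin29° + T_B·sin72° = 800.
Substitute: T_A·(0.48481 + 2.83033·0.951057) = 800 → T_A = 251.84 ≈ 251.8 N.
Then T_B = 2.83033 × 251.84 = 712.8 N.

T_A = 251.8 N, T_B = 712.8 N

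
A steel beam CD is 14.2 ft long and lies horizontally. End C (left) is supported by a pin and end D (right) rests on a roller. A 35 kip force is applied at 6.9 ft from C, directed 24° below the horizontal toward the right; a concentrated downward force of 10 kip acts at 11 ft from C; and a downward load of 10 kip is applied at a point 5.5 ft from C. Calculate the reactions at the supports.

C_x = -31.97 kip, C_y = 15.70 kip, D_y = 18.54 kip

Moments about C: D_y·14.2 − 35·sin24°·6.9 − 10·11 − 10·5.5 = 0 → D_y = 263.227/14.2 = 18.5371 ≈ 18.54 kip.
ΣF_y = 0: C_y + 18.5371 − 35·sin24° − 10 − 10 = 0 → C_y = 15.70 kip.
ΣF_x = 0: C_x + 35·cos24° = 0 → C_x = -31.97 kip.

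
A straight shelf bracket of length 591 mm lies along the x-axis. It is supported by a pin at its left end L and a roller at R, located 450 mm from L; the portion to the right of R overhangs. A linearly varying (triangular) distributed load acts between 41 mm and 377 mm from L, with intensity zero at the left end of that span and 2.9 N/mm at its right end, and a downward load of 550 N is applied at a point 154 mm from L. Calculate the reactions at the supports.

Resultant of the triangular load: ½ × 2.9 × 336 = 487.2 N, acting at 265 mm from L (one-third of the span from the peak).
ΣM about L: R_y·450 − (½·2.9·336)·265 − 550·154 = 0 → R_y = 213808/450 = 475.129 ≈ 475.1 N.
ΣF_y = 0: L_y + 475.129 − ½·2.9·336 − 550 = 0 → L_y = 562.1 N.
ΣF_x = 0: no horizontal applied forces, so L_x = 0.

L_x = 0, L_y = 562.1 N, R_y = 475.1 N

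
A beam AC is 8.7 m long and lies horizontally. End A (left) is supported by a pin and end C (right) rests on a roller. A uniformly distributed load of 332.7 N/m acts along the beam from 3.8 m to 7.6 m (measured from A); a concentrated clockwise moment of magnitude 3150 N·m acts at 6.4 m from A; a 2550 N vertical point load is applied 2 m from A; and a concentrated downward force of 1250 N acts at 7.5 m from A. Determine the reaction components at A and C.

A_x = 0, A_y = 2210 N, C_y = 2854 N

Resultant of the distributed load: 332.7 × 3.8 = 1264.26 N at 5.7 m from A.
Taking moments about A: C_y·8.7 − (332.7·3.8)·5.7 − 3150 − 2550·2 − 1250·7.5 = 0 → C_y = 24831.282/8.7 = 2854.17 ≈ 2854 N.
ΣF_y = 0: A_y + 2854.17 − 332.7·3.8 − 2550 − 1250 = 0 → A_y = 2210 N.
ΣF_x = 0: no horizontal applied forces, so A_x = 0.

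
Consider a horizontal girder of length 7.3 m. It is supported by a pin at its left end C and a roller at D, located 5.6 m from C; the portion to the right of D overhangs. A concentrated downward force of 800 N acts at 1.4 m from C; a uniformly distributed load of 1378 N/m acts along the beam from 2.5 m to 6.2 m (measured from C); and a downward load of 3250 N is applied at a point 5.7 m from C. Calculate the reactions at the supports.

C_x = 0, C_y = 1680 N, D_y = 7469 N

Resultant of the distributed load: 1378 × 3.7 = 5098.6 N at 4.35 m from C.
ΣM about C: D_y·5.6 − 800·1.4 − (1378·3.7)·4.35 − 3250·5.7 = 0 → D_y = 41823.91/5.6 = 7468.56 ≈ 7469 N.
ΣF_y = 0: C_y + 7468.56 − 800 − 1378·3.7 − 3250 = 0 → C_y = 1680 N.
ΣF_x = 0: no horizontal applied forces, so C_x = 0.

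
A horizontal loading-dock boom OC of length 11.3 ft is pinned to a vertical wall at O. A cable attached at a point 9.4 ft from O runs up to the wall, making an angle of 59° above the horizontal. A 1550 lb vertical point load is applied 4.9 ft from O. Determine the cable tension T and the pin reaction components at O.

T = 942.6 lb, O_x = 485.5 lb, O_y = 742.0 lb

ΣM about O: T·sin59°·9.4 − 1550·4.9 = 0 → T = 7595/(9.4·0.857167) = 942.615 ≈ 942.6 lb.
ΣF_x = 0: O_x − T·cos59° = 0 → O_x = 942.615 × 0.515038 = 485.5 lb.
ΣF_y = 0: O_y + T·sin59° − 1550 = 0 → O_y = 1550 − 942.615 × 0.857167 = 742.0 lb.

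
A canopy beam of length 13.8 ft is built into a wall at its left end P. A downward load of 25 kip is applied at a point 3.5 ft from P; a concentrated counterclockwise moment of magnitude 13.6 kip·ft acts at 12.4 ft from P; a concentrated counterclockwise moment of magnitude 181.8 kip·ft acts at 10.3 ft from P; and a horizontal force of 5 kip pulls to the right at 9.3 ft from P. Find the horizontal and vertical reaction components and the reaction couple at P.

P_x = -5.000 kip, P_y = 25.00 kip, M_P = -107.9 kip·ft

ΣF_x = 0: P_x + 5 = 0 → P_x = -5.000 kip.
ΣF_y = 0: P_y − 25 = 0 → P_y = 25.00 kip.
ΣM about P: M_P − 25·3.5 + 13.6 + 181.8 = 0 → M_P = -107.9 kip·ft.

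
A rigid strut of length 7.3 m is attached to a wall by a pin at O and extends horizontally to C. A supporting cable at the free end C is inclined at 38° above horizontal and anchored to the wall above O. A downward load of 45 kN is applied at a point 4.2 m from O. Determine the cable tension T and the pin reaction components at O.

ΣM about O: T·sin38°·7.3 − 45·4.2 = 0 → T = 189/(7.3·0.615661) = 42.053 ≈ 42.05 kN.
ΣF_x = 0: O_x − T·cos38° = 0 → O_x = 42.053 × 0.788011 = 33.14 kN.
ΣF_y = 0: O_y + T·sin38° − 45 = 0 → O_y = 45 − 42.053 × 0.615661 = 19.11 kN.

T = 42.05 kN, O_x = 33.14 kN, O_y = 19.11 kN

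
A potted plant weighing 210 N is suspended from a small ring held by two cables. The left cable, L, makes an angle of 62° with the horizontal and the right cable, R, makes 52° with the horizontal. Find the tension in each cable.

ΣF_x = 0: −T_L·cos62° + T_R·cos52° = 0 → T_R = 0.762548·T_L.
ΣF_y = 0: T_L·sin62° + T_R·sin52° = 210.
Substitute: T_L·(0.882948 + 0.762548·0.788011) = 210 → T_L = 141.524 ≈ 141.5 N.
Then T_R = 0.762548 × 141.524 = 107.9 N.

T_L = 141.5 N, T_R = 107.9 N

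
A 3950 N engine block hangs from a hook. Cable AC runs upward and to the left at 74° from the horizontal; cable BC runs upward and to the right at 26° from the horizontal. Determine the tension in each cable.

T_AC = 3605 N, T_BC = 1106 N

ΣF_x = 0: −T_AC·cos74° + T_BC·cos26° = 0 → T_BC = 0.306675·T_AC.
ΣF_y = 0: T_AC·sin74° + T_BC·sin26° = 3950.
Substitute: T_AC·(0.961262 + 0.306675·0.438371) = 3950 → T_AC = 3605 N.
Then T_BC = 0.306675 × 3605 = 1106 N.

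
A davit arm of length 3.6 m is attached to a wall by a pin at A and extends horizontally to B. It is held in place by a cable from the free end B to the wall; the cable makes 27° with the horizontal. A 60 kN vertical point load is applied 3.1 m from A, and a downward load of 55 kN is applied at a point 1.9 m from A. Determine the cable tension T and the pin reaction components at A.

ΣM about A: T·sin27°·3.6 − 60·3.1 − 55·1.9 = 0 → T = 290.5/(3.6·0.45399) = 177.745 ≈ 177.7 kN.
ΣF_x = 0: A_x − T·cos27° = 0 → A_x = 177.745 × 0.891007 = 158.4 kN.
ΣF_y = 0: A_y + T·sin27° − 60 − 55 = 0 → A_y = 115 − 177.745 × 0.45399 = 34.31 kN.

T = 177.7 kN, A_x = 158.4 kN, A_y = 34.31 kN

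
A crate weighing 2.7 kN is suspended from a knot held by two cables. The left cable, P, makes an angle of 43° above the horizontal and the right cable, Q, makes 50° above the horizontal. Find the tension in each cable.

ΣF_x = 0: −T_P·cos43° + T_Q·cos50° = 0 → T_Q = 1.13778·T_P.
ΣF_y = 0: T_P·sin43° + T_Q·sin50° = 2.7.
Substitute: T_P·(0.681998 + 1.13778·0.766044) = 2.7 → T_P = 1.73791 ≈ 1.738 kN.
Then T_Q = 1.13778 × 1.73791 = 1.977 kN.

T_P = 1.738 kN, T_Q = 1.977 kN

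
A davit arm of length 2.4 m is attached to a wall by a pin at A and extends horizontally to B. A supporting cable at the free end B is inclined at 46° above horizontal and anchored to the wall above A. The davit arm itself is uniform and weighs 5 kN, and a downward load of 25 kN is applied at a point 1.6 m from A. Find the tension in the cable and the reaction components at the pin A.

ΣM about A: T·sin46°·2.4 − 5·1.2 − 25·1.6 = 0 → T = 46/(2.4·0.71934) = 26.6448 ≈ 26.64 kN.
ΣF_x = 0: A_x − T·cos46° = 0 → A_x = 26.6448 × 0.694658 = 18.51 kN.
ΣF_y = 0: A_y + T·sin46° − 5 − 25 = 0 → A_y = 30 − 26.6448 × 0.71934 = 10.83 kN.

T = 26.64 kN, A_x = 18.51 kN, A_y = 10.83 kN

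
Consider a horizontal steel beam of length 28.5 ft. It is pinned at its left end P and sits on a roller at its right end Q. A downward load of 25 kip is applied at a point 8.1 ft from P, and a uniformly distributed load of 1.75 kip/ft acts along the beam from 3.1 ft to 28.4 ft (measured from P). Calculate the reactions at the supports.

Resultant of the distributed load: 1.75 × 25.3 = 44.275 kip at 15.75 ft from P.
ΣM about P: Q_y·28.5 − 25·8.1 − (1.75·25.3)·15.75 = 0 → Q_y = 899.83125/28.5 = 31.573 ≈ 31.57 kip.
ΣF_y = 0: P_y + 31.573 − 25 − 1.75·25.3 = 0 → P_y = 37.70 kip.
ΣF_x = 0: no horizontal applied forces, so P_x = 0.

P_x = 0, P_y = 37.70 kip, Q_y = 31.57 kip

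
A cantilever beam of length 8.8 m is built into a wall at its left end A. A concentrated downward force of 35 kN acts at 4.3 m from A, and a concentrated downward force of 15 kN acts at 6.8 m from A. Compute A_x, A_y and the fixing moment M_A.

A_x = 0, A_y = 50.00 kN, M_A = 252.5 kN·m

ΣF_x = 0: A_x = 0.
ΣF_y = 0: A_y − 35 − 15 = 0 → A_y = 50.00 kN.
ΣM about A: M_A − 35·4.3 − 15·6.8 = 0 → M_A = 252.5 kN·m.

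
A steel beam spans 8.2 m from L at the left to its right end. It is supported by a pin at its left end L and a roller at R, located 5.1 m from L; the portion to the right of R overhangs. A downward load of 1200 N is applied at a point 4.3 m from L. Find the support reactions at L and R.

Taking moments about L: R_y·5.1 − 1200·4.3 = 0 → R_y = 5160/5.1 = 1011.76 ≈ 1012 N.
ΣF_y = 0: L_y + 1011.76 − 1200 = 0 → L_y = 188.2 N.
ΣF_x = 0: no horizontal applied forces, so L_x = 0.

L_x = 0, L_y = 188.2 N, R_y = 1012 N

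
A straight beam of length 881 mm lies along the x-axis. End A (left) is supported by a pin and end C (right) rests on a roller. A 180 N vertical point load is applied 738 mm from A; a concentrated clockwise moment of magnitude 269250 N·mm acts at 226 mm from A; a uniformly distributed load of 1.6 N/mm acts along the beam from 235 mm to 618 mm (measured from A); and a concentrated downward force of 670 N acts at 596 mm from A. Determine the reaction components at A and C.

A_x = 0, A_y = 256.5 N, C_y = 1206 N

Resultant of the distributed load: 1.6 × 383 = 612.8 N at 426.5 mm from A.
Taking moments about A: C_y·881 − 180·738 − 269250 − (1.6·383)·426.5 − 670·596 = 0 → C_y = 1062769.2/881 = 1206.32 ≈ 1206 N.
ΣF_y = 0: A_y + 1206.32 − 180 − 1.6·383 − 670 = 0 → A_y = 256.5 N.
ΣF_x = 0: no horizontal applied forces, so A_x = 0.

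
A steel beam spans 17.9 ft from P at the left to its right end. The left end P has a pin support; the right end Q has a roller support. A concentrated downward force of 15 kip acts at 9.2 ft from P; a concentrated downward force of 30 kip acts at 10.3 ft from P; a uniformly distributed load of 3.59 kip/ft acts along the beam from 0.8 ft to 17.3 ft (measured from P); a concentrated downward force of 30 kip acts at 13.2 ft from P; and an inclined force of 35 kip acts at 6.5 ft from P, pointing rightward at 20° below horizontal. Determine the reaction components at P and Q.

P_x = -32.89 kip, P_y = 64.82 kip, Q_y = 81.39 kip

Resultant of the distributed load: 3.59 × 16.5 = 59.235 kip at 9.05 ft from P.
ΣM about P: Q_y·17.9 − 15·9.2 − 30·10.3 − (3.59·16.5)·9.05 − 30·13.2 − 35·sin20°·6.5 = 0 → Q_y = 1456.89/17.9 = 81.3905 ≈ 81.39 kip.
ΣF_y = 0: P_y + 81.3905 − 15 − 30 − 3.59·16.5 − 30 − 35·sin20° = 0 → P_y = 64.82 kip.
ΣF_x = 0: P_x + 35·cos20° = 0 → P_x = -32.89 kip.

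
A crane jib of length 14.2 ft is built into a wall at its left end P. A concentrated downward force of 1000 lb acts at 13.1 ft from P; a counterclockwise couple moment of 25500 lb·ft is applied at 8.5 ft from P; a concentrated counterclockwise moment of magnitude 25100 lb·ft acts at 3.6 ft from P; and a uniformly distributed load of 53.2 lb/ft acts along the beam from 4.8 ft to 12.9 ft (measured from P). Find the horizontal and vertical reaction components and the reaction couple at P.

Resultant of the distributed load: 53.2 × 8.1 = 430.92 lb at 8.85 ft from P.
ΣF_x = 0: P_x = 0.
ΣF_y = 0: P_y − 1000 − 53.2·8.1 = 0 → P_y = 1431 lb.
ΣM about P: M_P − 1000·13.1 + 25500 + 25100 − (53.2·8.1)·8.85 = 0 → M_P = -33690 lb·ft.

P_x = 0, P_y = 1431 lb, M_P = -33690 lb·ft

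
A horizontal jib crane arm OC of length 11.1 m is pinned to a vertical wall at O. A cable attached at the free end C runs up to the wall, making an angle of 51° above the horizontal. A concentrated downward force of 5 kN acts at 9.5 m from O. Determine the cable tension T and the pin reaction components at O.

T = 5.506 kN, O_x = 3.465 kN, O_y = 0.7207 kN

ΣM about O: T·sin51°·11.1 − 5·9.5 = 0 → T = 47.5/(11.1·0.777146) = 5.5064 ≈ 5.506 kN.
ΣF_x = 0: O_x − T·cos51° = 0 → O_x = 5.5064 × 0.62932 = 3.465 kN.
ΣF_y = 0: O_y + T·sin51° − 5 = 0 → O_y = 5 − 5.5064 × 0.777146 = 0.7207 kN.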